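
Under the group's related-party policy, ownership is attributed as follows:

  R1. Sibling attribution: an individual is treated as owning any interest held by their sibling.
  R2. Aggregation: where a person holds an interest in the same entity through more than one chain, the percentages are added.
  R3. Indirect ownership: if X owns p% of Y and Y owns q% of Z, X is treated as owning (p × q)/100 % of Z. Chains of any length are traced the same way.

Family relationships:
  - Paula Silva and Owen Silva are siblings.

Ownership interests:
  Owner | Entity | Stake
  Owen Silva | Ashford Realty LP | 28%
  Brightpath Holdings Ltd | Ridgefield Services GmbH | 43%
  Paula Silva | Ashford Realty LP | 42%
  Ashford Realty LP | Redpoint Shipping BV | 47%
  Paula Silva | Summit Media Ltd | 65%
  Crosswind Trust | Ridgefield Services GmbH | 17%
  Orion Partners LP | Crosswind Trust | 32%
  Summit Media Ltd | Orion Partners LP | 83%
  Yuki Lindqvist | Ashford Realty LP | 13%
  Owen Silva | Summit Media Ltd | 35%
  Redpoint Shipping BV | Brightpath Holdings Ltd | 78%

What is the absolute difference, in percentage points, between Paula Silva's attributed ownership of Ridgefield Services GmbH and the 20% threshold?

4.45014

By sibling attribution (R1), Paula Silva is treated as also owning Owen Silva's interest in Summit Media Ltd, giving 65% + 35% = 100%.
By sibling attribution (R1), Paula Silva is treated as also owning Owen Silva's interest in Ashford Realty LP, giving 42% + 28% = 70%.
Chain via Summit Media Ltd → Orion Partners LP → Crosswind Trust (R3): 100% × 83% × 32% × 17% = 4.5152% of Ridgefield Services GmbH.
Chain via Ashford Realty LP → Redpoint Shipping BV → Brightpath Holdings Ltd (R3): 70% × 47% × 78% × 43% = 11.03466% of Ridgefield Services GmbH.
Aggregating (R2): 4.5152% + 11.03466% = 15.54986%.
15.54986% falls short of the 20% threshold by 4.45014 percentage points.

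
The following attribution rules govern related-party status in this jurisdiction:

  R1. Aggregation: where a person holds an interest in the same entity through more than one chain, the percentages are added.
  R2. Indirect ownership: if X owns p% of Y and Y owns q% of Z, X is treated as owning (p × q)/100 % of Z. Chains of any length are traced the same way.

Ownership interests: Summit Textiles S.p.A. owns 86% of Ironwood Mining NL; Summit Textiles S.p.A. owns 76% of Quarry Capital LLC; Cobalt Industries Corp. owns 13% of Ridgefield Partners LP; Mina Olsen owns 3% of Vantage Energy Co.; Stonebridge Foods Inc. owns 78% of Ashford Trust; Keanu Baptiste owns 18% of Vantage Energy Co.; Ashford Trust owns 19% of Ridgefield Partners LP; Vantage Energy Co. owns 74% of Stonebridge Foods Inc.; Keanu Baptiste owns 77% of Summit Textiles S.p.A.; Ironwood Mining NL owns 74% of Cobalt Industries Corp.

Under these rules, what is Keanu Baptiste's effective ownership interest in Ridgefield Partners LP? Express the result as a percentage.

Chain via Vantage Energy Co. → Stonebridge Foods Inc. → Ashford Trust (R2): 18% × 74% × 78% × 19% = 1.974024% of Ridgefield Partners LP.
Chain via Summit Textiles S.p.A. → Ironwood Mining NL → Cobalt Industries Corp. (R2): 77% × 86% × 74% × 13% = 6.370364% of Ridgefield Partners LP.
Aggregating (R1): 1.974024% + 6.370364% = 8.344388%.

8.344388%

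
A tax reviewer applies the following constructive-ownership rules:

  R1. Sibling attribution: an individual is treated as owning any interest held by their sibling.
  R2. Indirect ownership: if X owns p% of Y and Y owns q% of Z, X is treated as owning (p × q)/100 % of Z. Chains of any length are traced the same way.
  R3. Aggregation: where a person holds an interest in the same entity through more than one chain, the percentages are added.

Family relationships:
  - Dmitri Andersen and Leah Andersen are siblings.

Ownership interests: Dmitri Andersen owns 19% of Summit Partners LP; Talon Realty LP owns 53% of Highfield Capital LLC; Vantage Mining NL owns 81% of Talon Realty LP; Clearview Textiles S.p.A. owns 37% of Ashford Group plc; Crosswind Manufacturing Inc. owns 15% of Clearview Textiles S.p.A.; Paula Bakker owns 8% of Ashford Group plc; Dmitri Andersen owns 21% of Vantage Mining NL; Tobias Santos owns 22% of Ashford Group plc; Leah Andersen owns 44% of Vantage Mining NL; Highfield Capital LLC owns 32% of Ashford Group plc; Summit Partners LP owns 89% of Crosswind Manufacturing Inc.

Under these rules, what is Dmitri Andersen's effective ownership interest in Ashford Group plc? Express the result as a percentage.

9.867945%

By sibling attribution (R1), Dmitri Andersen is treated as also owning Leah Andersen's interest in Vantage Mining NL, giving 21% + 44% = 65%.
Chain via Vantage Mining NL → Talon Realty LP → Highfield Capital LLC (R2): 65% × 81% × 53% × 32% = 8.92944% of Ashford Group plc.
Chain via Summit Partners LP → Crosswind Manufacturing Inc. → Clearview Textiles S.p.A. (R2): 19% × 89% × 15% × 37% = 0.938505% of Ashford Group plc.
Aggregating (R3): 8.92944% + 0.938505% = 9.867945%.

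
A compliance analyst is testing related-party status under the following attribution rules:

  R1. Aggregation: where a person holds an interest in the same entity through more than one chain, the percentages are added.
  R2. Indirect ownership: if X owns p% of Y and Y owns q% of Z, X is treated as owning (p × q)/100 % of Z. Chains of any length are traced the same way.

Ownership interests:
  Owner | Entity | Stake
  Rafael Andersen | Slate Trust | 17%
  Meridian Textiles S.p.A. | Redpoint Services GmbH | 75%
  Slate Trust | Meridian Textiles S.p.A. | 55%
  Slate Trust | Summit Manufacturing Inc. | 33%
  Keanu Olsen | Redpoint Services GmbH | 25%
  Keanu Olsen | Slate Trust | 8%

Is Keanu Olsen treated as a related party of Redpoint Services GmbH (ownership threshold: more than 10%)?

Chain via Slate Trust → Meridian Textiles S.p.A. (R2): 8% × 55% × 75% = 3.3% of Redpoint Services GmbH.
Direct interest in Redpoint Services GmbH: 25%.
Aggregating (R1): 3.3% + 25% = 28.3%.
28.3% exceeds the 10% threshold, so Keanu is a related party to Redpoint Services GmbH.

Yes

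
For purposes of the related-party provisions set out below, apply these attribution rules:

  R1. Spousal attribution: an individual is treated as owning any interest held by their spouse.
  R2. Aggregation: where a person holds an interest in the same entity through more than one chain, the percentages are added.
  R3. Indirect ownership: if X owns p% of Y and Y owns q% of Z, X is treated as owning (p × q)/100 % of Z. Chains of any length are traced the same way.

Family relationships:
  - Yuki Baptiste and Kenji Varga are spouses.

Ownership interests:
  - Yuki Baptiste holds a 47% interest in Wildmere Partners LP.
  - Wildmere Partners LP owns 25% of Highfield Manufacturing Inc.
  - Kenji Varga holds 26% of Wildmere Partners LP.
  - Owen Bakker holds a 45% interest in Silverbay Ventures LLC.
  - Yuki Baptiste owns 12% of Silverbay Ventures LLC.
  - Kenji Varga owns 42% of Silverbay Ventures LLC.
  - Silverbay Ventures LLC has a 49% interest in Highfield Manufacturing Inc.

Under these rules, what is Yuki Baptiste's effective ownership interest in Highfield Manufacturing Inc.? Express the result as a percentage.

44.71%

By spousal attribution (R1), Yuki Baptiste is treated as also owning Kenji Varga's interest in Silverbay Ventures LLC, giving 12% + 42% = 54%.
By spousal attribution (R1), Yuki Baptiste is treated as also owning Kenji Varga's interest in Wildmere Partners LP, giving 47% + 26% = 73%.
Chain via Silverbay Ventures LLC (R3): 54% × 49% = 26.46% of Highfield Manufacturing Inc.
Chain via Wildmere Partners LP (R3): 73% × 25% = 18.25% of Highfield Manufacturing Inc.
Aggregating (R2): 26.46% + 18.25% = 44.71%.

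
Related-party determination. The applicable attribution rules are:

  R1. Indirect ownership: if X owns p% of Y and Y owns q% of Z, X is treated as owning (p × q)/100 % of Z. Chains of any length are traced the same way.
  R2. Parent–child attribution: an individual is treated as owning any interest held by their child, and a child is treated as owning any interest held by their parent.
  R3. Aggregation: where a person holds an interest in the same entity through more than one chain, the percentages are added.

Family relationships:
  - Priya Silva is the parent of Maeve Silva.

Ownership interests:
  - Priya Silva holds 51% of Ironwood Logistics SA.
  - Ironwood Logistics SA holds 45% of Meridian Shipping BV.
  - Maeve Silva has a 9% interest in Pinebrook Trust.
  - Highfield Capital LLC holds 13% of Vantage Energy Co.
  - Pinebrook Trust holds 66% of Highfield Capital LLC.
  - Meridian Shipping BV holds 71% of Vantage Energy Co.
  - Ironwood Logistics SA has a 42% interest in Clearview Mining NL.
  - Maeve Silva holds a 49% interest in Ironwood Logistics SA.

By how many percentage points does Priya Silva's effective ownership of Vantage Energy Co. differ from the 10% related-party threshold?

By parent–child attribution (R2), Priya Silva is treated as also owning Maeve Silva's interest in Ironwood Logistics SA, giving 51% + 49% = 100%.
By parent–child attribution (R2), Priya Silva is treated as owning Maeve Silva's 9% interest in Pinebrook Trust.
Chain via Ironwood Logistics SA → Meridian Shipping BV (R1): 100% × 45% × 71% = 31.95% of Vantage Energy Co.
Chain via Pinebrook Trust → Highfield Capital LLC (R1): 9% × 66% × 13% = 0.7722% of Vantage Energy Co.
Aggregating (R3): 31.95% + 0.7722% = 32.7222%.
32.7222% exceeds the 10% threshold by 22.7222 percentage points.

22.7222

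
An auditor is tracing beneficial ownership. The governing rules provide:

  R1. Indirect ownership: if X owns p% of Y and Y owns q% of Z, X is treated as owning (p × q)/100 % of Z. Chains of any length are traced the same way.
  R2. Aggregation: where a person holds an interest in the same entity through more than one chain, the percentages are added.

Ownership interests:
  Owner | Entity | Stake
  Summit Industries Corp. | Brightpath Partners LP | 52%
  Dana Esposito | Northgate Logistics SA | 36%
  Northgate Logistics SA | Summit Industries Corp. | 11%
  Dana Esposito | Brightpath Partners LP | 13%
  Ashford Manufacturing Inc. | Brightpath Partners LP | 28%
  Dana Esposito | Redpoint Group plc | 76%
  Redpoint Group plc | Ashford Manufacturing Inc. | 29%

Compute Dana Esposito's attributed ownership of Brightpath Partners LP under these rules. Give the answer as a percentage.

21.2304%

Chain via Redpoint Group plc → Ashford Manufacturing Inc. (R1): 76% × 29% × 28% = 6.1712% of Brightpath Partners LP.
Chain via Northgate Logistics SA → Summit Industries Corp. (R1): 36% × 11% × 52% = 2.0592% of Brightpath Partners LP.
Direct interest in Brightpath Partners LP: 13%.
Aggregating (R2): 6.1712% + 2.0592% + 13% = 21.2304%.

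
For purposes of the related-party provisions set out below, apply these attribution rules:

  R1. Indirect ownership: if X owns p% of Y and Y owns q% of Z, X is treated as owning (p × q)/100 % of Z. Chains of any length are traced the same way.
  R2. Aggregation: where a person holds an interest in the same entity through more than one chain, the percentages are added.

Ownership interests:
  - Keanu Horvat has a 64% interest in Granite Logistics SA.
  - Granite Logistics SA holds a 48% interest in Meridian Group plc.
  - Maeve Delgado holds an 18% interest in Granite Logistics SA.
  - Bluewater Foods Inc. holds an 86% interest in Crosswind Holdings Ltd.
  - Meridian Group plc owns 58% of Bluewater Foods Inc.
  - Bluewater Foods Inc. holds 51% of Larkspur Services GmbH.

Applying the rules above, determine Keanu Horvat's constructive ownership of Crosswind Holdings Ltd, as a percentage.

15.323136%

Chain via Granite Logistics SA → Meridian Group plc → Bluewater Foods Inc. (R1): 64% × 48% × 58% × 86% = 15.323136% of Crosswind Holdings Ltd.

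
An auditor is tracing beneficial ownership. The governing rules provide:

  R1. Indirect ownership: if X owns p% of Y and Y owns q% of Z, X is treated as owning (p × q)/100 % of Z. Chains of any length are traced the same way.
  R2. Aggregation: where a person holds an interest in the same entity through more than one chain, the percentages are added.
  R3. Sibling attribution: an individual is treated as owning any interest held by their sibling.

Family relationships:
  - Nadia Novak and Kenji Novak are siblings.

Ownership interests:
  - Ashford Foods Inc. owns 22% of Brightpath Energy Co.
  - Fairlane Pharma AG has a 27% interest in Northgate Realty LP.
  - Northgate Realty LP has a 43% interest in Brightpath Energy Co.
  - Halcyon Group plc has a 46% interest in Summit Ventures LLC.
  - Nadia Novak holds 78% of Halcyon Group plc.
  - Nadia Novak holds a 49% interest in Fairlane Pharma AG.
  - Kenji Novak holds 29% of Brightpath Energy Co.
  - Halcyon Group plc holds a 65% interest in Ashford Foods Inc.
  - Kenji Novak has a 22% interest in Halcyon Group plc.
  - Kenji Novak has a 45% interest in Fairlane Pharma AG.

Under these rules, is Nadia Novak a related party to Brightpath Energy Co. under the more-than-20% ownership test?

By sibling attribution (R3), Nadia Novak is treated as also owning Kenji Novak's interest in Halcyon Group plc, giving 78% + 22% = 100%.
By sibling attribution (R3), Nadia Novak is treated as also owning Kenji Novak's interest in Fairlane Pharma AG, giving 49% + 45% = 94%.
By sibling attribution (R3), Nadia Novak is treated as owning Kenji Novak's 29% interest in Brightpath Energy Co.
Chain via Halcyon Group plc → Ashford Foods Inc. (R1): 100% × 65% × 22% = 14.3% of Brightpath Energy Co.
Chain via Fairlane Pharma AG → Northgate Realty LP (R1): 94% × 27% × 43% = 10.9134% of Brightpath Energy Co.
Direct interest in Brightpath Energy Co: 29%.
Aggregating (R2): 14.3% + 10.9134% + 29% = 54.2134%.
54.2134% exceeds the 20% threshold, so Nadia is a related party to Brightpath Energy Co.

Yes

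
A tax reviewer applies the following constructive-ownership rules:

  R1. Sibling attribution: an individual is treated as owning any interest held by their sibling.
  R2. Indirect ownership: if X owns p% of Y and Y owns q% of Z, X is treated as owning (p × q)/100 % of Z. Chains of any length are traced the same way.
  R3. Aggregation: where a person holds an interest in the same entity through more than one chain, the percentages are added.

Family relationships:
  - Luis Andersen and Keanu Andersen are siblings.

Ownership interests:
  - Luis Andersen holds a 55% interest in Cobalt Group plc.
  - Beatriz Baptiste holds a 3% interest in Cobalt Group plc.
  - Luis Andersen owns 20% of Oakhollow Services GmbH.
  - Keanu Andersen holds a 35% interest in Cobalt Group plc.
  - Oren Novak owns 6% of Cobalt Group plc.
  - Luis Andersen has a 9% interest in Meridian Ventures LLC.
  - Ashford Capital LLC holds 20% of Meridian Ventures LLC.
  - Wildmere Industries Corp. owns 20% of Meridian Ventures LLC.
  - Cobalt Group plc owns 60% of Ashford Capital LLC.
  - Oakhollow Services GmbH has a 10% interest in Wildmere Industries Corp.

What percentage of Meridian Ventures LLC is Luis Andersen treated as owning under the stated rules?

20.2%

By sibling attribution (R1), Luis Andersen is treated as also owning Keanu Andersen's interest in Cobalt Group plc, giving 55% + 35% = 90%.
Chain via Oakhollow Services GmbH → Wildmere Industries Corp. (R2): 20% × 10% × 20% = 0.4% of Meridian Ventures LLC.
Chain via Cobalt Group plc → Ashford Capital LLC (R2): 90% × 60% × 20% = 10.8% of Meridian Ventures LLC.
Direct interest in Meridian Ventures LLC: 9%.
Aggregating (R3): 0.4% + 10.8% + 9% = 20.2%.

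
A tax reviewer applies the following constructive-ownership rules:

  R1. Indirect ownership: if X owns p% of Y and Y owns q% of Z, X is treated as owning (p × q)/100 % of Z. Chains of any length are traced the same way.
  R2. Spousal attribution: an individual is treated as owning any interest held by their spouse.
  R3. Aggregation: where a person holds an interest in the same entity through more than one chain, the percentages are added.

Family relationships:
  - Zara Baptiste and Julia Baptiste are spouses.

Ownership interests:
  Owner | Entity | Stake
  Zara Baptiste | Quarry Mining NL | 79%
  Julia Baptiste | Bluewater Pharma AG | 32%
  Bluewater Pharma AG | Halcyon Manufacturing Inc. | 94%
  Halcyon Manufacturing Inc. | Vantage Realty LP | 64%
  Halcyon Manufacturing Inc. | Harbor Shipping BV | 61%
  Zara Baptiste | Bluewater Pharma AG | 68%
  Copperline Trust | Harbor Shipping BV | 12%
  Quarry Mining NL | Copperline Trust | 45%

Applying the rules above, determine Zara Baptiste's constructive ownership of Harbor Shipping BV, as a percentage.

61.606%

By spousal attribution (R2), Zara Baptiste is treated as also owning Julia Baptiste's interest in Bluewater Pharma AG, giving 68% + 32% = 100%.
Chain via Bluewater Pharma AG → Halcyon Manufacturing Inc. (R1): 100% × 94% × 61% = 57.34% of Harbor Shipping BV.
Chain via Quarry Mining NL → Copperline Trust (R1): 79% × 45% × 12% = 4.266% of Harbor Shipping BV.
Aggregating (R3): 57.34% + 4.266% = 61.606%.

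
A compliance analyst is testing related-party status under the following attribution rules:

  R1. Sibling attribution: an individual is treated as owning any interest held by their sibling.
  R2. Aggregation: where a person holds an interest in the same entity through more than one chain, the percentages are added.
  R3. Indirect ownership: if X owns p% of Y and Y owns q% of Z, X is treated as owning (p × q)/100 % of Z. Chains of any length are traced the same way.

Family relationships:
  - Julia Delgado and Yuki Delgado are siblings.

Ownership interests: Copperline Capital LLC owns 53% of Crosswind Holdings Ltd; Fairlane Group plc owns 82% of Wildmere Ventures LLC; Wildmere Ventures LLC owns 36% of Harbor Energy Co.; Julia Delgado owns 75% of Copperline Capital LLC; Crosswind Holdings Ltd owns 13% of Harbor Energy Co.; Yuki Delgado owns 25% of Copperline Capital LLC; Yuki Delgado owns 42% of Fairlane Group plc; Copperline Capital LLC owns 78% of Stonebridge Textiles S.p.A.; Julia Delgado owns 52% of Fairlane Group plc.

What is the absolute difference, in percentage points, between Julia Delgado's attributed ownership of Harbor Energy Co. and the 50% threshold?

By sibling attribution (R1), Julia Delgado is treated as also owning Yuki Delgado's interest in Copperline Capital LLC, giving 75% + 25% = 100%.
By sibling attribution (R1), Julia Delgado is treated as also owning Yuki Delgado's interest in Fairlane Group plc, giving 52% + 42% = 94%.
Chain via Copperline Capital LLC → Crosswind Holdings Ltd (R3): 100% × 53% × 13% = 6.89% of Harbor Energy Co.
Chain via Fairlane Group plc → Wildmere Ventures LLC (R3): 94% × 82% × 36% = 27.7488% of Harbor Energy Co.
Aggregating (R2): 6.89% + 27.7488% = 34.6388%.
34.6388% falls short of the 50% threshold by 15.3612 percentage points.

15.3612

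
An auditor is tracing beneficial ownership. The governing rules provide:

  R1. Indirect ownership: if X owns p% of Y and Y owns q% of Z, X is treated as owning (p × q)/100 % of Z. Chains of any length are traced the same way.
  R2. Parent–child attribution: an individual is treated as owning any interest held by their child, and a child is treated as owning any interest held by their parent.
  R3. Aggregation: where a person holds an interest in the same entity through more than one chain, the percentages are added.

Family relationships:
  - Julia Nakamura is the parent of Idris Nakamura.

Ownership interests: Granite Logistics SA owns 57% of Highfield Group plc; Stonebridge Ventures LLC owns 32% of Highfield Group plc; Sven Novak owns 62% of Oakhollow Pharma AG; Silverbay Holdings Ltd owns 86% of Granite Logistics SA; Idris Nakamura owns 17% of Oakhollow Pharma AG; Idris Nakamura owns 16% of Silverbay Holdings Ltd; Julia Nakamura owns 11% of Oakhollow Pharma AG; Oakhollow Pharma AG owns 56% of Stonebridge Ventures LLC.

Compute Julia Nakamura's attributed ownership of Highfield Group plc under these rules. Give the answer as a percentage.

By parent–child attribution (R2), Julia Nakamura is treated as also owning Idris Nakamura's interest in Oakhollow Pharma AG, giving 11% + 17% = 28%.
By parent–child attribution (R2), Julia Nakamura is treated as owning Idris Nakamura's 16% interest in Silverbay Holdings Ltd.
Chain via Oakhollow Pharma AG → Stonebridge Ventures LLC (R1): 28% × 56% × 32% = 5.0176% of Highfield Group plc.
Chain via Silverbay Holdings Ltd → Granite Logistics SA (R1): 16% × 86% × 57% = 7.8432% of Highfield Group plc.
Aggregating (R3): 5.0176% + 7.8432% = 12.8608%.

12.8608%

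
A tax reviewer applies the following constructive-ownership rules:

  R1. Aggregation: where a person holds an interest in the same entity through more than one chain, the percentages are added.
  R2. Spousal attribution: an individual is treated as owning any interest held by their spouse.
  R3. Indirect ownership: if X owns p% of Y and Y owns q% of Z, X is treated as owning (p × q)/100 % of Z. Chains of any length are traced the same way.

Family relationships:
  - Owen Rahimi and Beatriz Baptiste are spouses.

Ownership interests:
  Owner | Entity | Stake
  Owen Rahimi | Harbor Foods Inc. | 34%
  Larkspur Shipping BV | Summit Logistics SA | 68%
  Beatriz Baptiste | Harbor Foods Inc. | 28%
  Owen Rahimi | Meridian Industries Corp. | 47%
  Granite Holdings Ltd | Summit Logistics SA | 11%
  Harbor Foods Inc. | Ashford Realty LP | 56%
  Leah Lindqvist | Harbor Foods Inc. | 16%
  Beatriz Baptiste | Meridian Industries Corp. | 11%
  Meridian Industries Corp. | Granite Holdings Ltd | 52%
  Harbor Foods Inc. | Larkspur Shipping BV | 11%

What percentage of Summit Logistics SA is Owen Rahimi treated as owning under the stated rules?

7.9552%

By spousal attribution (R2), Owen Rahimi is treated as also owning Beatriz Baptiste's interest in Meridian Industries Corp, giving 47% + 11% = 58%.
By spousal attribution (R2), Owen Rahimi is treated as also owning Beatriz Baptiste's interest in Harbor Foods Inc, giving 34% + 28% = 62%.
Chain via Meridian Industries Corp. → Granite Holdings Ltd (R3): 58% × 52% × 11% = 3.3176% of Summit Logistics SA.
Chain via Harbor Foods Inc. → Larkspur Shipping BV (R3): 62% × 11% × 68% = 4.6376% of Summit Logistics SA.
Aggregating (R1): 3.3176% + 4.6376% = 7.9552%.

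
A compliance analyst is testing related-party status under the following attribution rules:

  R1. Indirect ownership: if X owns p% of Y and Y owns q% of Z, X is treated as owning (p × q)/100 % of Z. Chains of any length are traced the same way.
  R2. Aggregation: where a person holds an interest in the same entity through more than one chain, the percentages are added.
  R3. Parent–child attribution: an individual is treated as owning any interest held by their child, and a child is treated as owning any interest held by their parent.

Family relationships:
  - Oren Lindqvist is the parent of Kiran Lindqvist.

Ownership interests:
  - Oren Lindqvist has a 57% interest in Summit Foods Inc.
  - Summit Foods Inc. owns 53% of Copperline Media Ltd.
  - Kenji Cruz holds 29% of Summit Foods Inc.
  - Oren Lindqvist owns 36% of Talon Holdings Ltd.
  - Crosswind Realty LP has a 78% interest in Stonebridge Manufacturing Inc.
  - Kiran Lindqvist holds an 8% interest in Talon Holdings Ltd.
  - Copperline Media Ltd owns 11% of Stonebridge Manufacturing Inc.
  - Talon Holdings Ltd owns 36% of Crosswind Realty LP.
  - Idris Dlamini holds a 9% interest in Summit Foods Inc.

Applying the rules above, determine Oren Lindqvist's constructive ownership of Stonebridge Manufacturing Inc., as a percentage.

15.6783%

By parent–child attribution (R3), Oren Lindqvist is treated as also owning Kiran Lindqvist's interest in Talon Holdings Ltd, giving 36% + 8% = 44%.
Chain via Summit Foods Inc. → Copperline Media Ltd (R1): 57% × 53% × 11% = 3.3231% of Stonebridge Manufacturing Inc.
Chain via Talon Holdings Ltd → Crosswind Realty LP (R1): 44% × 36% × 78% = 12.3552% of Stonebridge Manufacturing Inc.
Aggregating (R2): 3.3231% + 12.3552% = 15.6783%.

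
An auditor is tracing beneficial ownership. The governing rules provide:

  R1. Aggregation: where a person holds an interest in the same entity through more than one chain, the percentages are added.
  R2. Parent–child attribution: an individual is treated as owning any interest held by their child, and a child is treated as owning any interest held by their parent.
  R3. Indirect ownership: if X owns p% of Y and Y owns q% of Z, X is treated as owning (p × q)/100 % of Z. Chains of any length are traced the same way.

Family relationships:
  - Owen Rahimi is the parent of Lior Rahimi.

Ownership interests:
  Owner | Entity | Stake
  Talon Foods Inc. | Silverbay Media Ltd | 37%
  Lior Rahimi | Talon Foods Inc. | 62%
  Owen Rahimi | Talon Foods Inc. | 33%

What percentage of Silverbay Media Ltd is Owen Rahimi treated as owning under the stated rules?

35.15%

By parent–child attribution (R2), Owen Rahimi is treated as also owning Lior Rahimi's interest in Talon Foods Inc, giving 33% + 62% = 95%.
Chain via Talon Foods Inc. (R3): 95% × 37% = 35.15% of Silverbay Media Ltd.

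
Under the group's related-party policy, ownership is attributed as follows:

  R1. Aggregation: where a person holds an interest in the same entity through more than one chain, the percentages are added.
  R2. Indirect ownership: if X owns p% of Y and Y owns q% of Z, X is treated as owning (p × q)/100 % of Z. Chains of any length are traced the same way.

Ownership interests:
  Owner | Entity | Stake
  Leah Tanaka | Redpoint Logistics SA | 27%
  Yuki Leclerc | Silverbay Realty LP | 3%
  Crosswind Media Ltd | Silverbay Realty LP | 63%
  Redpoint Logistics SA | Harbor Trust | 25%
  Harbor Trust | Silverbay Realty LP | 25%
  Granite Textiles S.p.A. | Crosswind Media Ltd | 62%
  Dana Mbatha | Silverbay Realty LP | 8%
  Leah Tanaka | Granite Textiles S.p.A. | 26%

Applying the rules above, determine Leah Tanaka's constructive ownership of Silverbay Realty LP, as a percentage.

11.8431%

Chain via Redpoint Logistics SA → Harbor Trust (R2): 27% × 25% × 25% = 1.6875% of Silverbay Realty LP.
Chain via Granite Textiles S.p.A. → Crosswind Media Ltd (R2): 26% × 62% × 63% = 10.1556% of Silverbay Realty LP.
Aggregating (R1): 1.6875% + 10.1556% = 11.8431%.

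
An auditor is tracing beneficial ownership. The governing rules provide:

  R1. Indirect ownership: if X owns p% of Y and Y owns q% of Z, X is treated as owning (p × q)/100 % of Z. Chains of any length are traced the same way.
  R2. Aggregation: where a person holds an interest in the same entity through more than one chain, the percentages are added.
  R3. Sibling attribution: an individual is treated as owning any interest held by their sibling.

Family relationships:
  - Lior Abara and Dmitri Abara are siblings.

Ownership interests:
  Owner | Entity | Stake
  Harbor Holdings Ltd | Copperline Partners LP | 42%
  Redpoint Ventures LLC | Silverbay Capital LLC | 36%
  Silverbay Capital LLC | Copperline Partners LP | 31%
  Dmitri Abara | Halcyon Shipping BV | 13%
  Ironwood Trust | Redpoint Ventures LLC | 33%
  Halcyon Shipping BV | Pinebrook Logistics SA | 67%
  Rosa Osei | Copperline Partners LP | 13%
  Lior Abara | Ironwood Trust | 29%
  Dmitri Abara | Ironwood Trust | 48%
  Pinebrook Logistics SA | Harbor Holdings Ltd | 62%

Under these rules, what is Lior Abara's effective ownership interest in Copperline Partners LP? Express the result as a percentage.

5.10384%

By sibling attribution (R3), Lior Abara is treated as also owning Dmitri Abara's interest in Ironwood Trust, giving 29% + 48% = 77%.
By sibling attribution (R3), Lior Abara is treated as owning Dmitri Abara's 13% interest in Halcyon Shipping BV.
Chain via Ironwood Trust → Redpoint Ventures LLC → Silverbay Capital LLC (R1): 77% × 33% × 36% × 31% = 2.835756% of Copperline Partners LP.
Chain via Halcyon Shipping BV → Pinebrook Logistics SA → Harbor Holdings Ltd (R1): 13% × 67% × 62% × 42% = 2.268084% of Copperline Partners LP.
Aggregating (R2): 2.835756% + 2.268084% = 5.10384%.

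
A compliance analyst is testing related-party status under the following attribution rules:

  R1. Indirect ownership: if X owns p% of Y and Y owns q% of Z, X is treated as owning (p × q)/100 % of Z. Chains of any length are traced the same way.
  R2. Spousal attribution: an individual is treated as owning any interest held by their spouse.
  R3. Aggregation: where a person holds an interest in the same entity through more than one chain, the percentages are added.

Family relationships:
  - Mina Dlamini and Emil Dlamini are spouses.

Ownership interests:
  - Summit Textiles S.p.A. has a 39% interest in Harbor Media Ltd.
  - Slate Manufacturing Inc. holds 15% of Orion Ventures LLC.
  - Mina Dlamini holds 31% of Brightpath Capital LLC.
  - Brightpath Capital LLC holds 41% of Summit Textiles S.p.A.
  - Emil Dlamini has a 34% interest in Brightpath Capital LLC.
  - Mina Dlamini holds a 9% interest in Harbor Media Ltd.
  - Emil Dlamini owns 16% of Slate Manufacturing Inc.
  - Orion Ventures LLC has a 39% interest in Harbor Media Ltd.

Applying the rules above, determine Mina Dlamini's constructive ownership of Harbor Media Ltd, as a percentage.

20.3295%

By spousal attribution (R2), Mina Dlamini is treated as also owning Emil Dlamini's interest in Brightpath Capital LLC, giving 31% + 34% = 65%.
By spousal attribution (R2), Mina Dlamini is treated as owning Emil Dlamini's 16% interest in Slate Manufacturing Inc.
Chain via Brightpath Capital LLC → Summit Textiles S.p.A. (R1): 65% × 41% × 39% = 10.3935% of Harbor Media Ltd.
Direct interest in Harbor Media Ltd: 9%.
Chain via Slate Manufacturing Inc. → Orion Ventures LLC (R1): 16% × 15% × 39% = 0.936% of Harbor Media Ltd.
Aggregating (R3): 10.3935% + 9% + 0.936% = 20.3295%.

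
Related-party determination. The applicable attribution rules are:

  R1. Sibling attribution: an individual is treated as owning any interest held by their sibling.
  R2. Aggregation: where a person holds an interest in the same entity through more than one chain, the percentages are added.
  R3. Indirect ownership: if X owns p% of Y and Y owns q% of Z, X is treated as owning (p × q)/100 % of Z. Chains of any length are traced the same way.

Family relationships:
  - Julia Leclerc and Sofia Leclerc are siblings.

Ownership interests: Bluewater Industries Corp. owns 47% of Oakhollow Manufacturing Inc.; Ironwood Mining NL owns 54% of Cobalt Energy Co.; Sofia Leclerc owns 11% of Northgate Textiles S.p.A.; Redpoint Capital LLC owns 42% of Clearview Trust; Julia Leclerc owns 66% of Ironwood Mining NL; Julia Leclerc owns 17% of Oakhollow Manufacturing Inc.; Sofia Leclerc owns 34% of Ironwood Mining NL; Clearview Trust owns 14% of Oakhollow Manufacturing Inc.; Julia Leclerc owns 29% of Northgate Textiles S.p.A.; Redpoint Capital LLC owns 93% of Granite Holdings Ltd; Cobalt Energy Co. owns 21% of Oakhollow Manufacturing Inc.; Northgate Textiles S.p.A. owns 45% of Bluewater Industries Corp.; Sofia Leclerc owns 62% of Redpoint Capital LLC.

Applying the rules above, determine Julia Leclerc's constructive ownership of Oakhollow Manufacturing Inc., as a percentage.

40.4456%

By sibling attribution (R1), Julia Leclerc is treated as also owning Sofia Leclerc's interest in Northgate Textiles S.p.A, giving 29% + 11% = 40%.
By sibling attribution (R1), Julia Leclerc is treated as also owning Sofia Leclerc's interest in Ironwood Mining NL, giving 66% + 34% = 100%.
By sibling attribution (R1), Julia Leclerc is treated as owning Sofia Leclerc's 62% interest in Redpoint Capital LLC.
Chain via Northgate Textiles S.p.A. → Bluewater Industries Corp. (R3): 40% × 45% × 47% = 8.46% of Oakhollow Manufacturing Inc.
Chain via Ironwood Mining NL → Cobalt Energy Co. (R3): 100% × 54% × 21% = 11.34% of Oakhollow Manufacturing Inc.
Direct interest in Oakhollow Manufacturing Inc: 17%.
Chain via Redpoint Capital LLC → Clearview Trust (R3): 62% × 42% × 14% = 3.6456% of Oakhollow Manufacturing Inc.
Aggregating (R2): 8.46% + 11.34% + 17% + 3.6456% = 40.4456%.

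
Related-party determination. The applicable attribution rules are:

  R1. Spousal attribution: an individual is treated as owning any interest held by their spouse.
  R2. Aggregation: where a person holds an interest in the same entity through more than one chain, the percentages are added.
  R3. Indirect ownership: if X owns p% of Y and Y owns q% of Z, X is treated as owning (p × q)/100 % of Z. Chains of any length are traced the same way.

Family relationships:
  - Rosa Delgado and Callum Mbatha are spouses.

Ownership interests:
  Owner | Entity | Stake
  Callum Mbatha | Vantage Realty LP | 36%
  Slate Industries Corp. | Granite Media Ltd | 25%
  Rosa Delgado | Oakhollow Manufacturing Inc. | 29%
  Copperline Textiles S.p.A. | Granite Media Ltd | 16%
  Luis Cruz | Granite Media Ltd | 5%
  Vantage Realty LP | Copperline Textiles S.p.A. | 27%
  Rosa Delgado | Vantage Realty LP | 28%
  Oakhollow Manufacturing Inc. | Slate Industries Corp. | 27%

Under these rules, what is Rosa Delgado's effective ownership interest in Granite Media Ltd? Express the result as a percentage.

By spousal attribution (R1), Rosa Delgado is treated as also owning Callum Mbatha's interest in Vantage Realty LP, giving 28% + 36% = 64%.
Chain via Oakhollow Manufacturing Inc. → Slate Industries Corp. (R3): 29% × 27% × 25% = 1.9575% of Granite Media Ltd.
Chain via Vantage Realty LP → Copperline Textiles S.p.A. (R3): 64% × 27% × 16% = 2.7648% of Granite Media Ltd.
Aggregating (R2): 1.9575% + 2.7648% = 4.7223%.

4.7223%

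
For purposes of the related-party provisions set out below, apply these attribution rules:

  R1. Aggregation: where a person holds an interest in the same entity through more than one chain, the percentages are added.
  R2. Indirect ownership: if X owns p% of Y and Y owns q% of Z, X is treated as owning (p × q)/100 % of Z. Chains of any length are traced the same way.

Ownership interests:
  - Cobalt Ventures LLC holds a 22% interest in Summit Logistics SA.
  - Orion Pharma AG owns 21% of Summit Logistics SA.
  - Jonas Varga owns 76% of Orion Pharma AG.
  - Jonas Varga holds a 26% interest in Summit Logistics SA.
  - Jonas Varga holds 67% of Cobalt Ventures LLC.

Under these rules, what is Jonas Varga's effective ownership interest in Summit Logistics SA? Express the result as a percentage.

Chain via Orion Pharma AG (R2): 76% × 21% = 15.96% of Summit Logistics SA.
Chain via Cobalt Ventures LLC (R2): 67% × 22% = 14.74% of Summit Logistics SA.
Direct interest in Summit Logistics SA: 26%.
Aggregating (R1): 15.96% + 14.74% + 26% = 56.7%.

56.7%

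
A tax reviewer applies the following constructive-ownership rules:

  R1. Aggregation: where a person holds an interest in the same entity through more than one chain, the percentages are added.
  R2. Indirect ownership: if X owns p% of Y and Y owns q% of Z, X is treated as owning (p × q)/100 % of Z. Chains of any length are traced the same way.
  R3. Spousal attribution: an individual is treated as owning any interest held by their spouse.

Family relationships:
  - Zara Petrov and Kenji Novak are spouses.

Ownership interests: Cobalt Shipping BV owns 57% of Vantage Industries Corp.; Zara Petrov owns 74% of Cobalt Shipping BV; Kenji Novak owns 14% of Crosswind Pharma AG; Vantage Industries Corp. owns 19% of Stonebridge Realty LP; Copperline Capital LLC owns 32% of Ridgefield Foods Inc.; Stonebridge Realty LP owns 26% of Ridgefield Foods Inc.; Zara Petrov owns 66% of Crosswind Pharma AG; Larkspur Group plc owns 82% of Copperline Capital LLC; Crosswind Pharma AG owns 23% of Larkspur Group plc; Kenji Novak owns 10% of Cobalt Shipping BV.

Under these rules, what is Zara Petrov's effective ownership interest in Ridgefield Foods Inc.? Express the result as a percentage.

By spousal attribution (R3), Zara Petrov is treated as also owning Kenji Novak's interest in Cobalt Shipping BV, giving 74% + 10% = 84%.
By spousal attribution (R3), Zara Petrov is treated as also owning Kenji Novak's interest in Crosswind Pharma AG, giving 66% + 14% = 80%.
Chain via Cobalt Shipping BV → Vantage Industries Corp. → Stonebridge Realty LP (R2): 84% × 57% × 19% × 26% = 2.365272% of Ridgefield Foods Inc.
Chain via Crosswind Pharma AG → Larkspur Group plc → Copperline Capital LLC (R2): 80% × 23% × 82% × 32% = 4.82816% of Ridgefield Foods Inc.
Aggregating (R1): 2.365272% + 4.82816% = 7.193432%.

7.193432%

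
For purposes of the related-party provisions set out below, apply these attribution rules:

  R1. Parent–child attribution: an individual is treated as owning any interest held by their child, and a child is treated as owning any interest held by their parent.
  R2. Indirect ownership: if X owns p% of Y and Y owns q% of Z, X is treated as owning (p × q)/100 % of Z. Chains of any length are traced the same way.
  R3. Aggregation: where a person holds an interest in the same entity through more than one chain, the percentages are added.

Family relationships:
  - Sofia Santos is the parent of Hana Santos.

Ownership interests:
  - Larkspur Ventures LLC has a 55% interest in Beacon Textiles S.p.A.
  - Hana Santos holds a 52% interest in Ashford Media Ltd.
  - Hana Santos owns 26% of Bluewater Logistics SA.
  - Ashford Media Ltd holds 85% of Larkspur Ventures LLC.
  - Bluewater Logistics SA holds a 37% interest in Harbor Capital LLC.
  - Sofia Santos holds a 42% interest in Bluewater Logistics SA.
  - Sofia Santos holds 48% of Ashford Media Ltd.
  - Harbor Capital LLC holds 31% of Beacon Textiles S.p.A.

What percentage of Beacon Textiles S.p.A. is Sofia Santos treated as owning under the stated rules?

By parent–child attribution (R1), Sofia Santos is treated as also owning Hana Santos's interest in Bluewater Logistics SA, giving 42% + 26% = 68%.
By parent–child attribution (R1), Sofia Santos is treated as also owning Hana Santos's interest in Ashford Media Ltd, giving 48% + 52% = 100%.
Chain via Bluewater Logistics SA → Harbor Capital LLC (R2): 68% × 37% × 31% = 7.7996% of Beacon Textiles S.p.A.
Chain via Ashford Media Ltd → Larkspur Ventures LLC (R2): 100% × 85% × 55% = 46.75% of Beacon Textiles S.p.A.
Aggregating (R3): 7.7996% + 46.75% = 54.5496%.

54.5496%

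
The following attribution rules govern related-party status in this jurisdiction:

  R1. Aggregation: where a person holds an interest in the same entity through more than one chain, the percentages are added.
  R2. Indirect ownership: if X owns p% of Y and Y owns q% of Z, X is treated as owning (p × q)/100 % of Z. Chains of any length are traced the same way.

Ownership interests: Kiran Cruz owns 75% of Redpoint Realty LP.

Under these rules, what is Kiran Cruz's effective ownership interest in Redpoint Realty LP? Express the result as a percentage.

75%

Direct interest in Redpoint Realty LP: 75%.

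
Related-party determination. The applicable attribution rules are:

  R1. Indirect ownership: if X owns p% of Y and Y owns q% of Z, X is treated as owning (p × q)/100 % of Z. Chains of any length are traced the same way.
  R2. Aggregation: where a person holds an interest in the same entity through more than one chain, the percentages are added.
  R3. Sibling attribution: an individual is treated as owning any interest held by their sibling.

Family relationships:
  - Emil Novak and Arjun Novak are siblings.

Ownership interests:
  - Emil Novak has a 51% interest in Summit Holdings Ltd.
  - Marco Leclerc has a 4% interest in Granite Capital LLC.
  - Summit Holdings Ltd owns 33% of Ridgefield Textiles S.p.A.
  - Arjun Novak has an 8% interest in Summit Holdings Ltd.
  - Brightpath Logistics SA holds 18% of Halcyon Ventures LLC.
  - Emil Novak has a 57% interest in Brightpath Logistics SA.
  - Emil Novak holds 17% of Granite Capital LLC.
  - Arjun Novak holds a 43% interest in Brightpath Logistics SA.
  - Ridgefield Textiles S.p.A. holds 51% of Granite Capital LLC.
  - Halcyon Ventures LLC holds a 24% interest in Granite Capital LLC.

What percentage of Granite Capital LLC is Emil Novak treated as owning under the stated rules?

31.2497%

By sibling attribution (R3), Emil Novak is treated as also owning Arjun Novak's interest in Summit Holdings Ltd, giving 51% + 8% = 59%.
By sibling attribution (R3), Emil Novak is treated as also owning Arjun Novak's interest in Brightpath Logistics SA, giving 57% + 43% = 100%.
Chain via Summit Holdings Ltd → Ridgefield Textiles S.p.A. (R1): 59% × 33% × 51% = 9.9297% of Granite Capital LLC.
Chain via Brightpath Logistics SA → Halcyon Ventures LLC (R1): 100% × 18% × 24% = 4.32% of Granite Capital LLC.
Direct interest in Granite Capital LLC: 17%.
Aggregating (R2): 9.9297% + 4.32% + 17% = 31.2497%.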